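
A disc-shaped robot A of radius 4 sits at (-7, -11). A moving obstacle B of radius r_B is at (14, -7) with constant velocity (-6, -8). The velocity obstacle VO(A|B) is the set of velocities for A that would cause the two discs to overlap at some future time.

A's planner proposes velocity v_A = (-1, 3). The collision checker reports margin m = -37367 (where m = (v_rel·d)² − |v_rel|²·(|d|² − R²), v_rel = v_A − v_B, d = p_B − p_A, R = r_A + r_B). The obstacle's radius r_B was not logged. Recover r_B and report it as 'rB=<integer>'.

m = -37367
d = (21, 4);  v_rel = (5, 11),  |v_rel|² = 146
v_rel×d = (5)·(4) − (11)·(21) = -211
since m = R²·146 − (-211)²:  R² = (44521 + -37367) / 146 = 49
R = √49 = 7  ⇒  r_B = 7 − 4 = 3

rB=3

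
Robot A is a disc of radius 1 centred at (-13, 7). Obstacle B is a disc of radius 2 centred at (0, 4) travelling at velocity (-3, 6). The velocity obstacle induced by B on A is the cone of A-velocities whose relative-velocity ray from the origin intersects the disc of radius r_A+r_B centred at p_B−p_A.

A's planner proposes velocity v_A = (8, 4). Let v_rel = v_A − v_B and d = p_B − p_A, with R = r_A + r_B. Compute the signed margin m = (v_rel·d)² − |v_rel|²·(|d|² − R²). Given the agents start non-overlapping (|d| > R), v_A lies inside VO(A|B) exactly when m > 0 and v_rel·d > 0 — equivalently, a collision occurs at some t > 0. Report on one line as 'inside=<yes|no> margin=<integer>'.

d = (13, -3),  |d|² = 178;  R = 1+2 = 3,  c = 178−3² = 169
v_rel = (11, -2),  |v_rel|² = 125;  v_rel·d = (11)·(13) + (-2)·(-3) = 149
125·t² − 298·t + 169 = 0  ⇒  m = 149² − 125·169 = 1076
m = 1076 > 0,  v_rel·d = 149 > 0  ⇒  inside

inside=yes margin=1076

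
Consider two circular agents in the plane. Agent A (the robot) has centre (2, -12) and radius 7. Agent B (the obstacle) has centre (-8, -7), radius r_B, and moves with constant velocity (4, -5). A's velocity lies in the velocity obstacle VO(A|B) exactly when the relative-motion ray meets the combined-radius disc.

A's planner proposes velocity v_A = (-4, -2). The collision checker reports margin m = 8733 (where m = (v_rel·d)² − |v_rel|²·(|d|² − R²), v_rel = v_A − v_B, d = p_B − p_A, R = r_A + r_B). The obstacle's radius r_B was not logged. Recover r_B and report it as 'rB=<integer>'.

m = 8733
d = (-10, 5);  v_rel = (-8, 3),  |v_rel|² = 73
v_rel×d = (-8)·(5) − (3)·(-10) = -10
since m = R²·73 − (-10)²:  R² = (100 + 8733) / 73 = 121
R = √121 = 11  ⇒  r_B = 11 − 7 = 4

rB=4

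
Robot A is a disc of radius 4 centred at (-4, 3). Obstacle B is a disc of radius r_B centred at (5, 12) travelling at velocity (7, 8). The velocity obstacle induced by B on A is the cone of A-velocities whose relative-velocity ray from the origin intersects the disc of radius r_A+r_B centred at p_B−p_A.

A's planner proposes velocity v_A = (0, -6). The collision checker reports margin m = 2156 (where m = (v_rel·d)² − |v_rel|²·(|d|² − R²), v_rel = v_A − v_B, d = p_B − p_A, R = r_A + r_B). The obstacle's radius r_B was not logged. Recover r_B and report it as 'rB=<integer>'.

m = 2156
d = (9, 9);  v_rel = (-7, -14),  |v_rel|² = 245
v_rel×d = (-7)·(9) − (-14)·(9) = 63
since m = R²·245 − 63²:  R² = (3969 + 2156) / 245 = 25
R = √25 = 5  ⇒  r_B = 5 − 4 = 1

rB=1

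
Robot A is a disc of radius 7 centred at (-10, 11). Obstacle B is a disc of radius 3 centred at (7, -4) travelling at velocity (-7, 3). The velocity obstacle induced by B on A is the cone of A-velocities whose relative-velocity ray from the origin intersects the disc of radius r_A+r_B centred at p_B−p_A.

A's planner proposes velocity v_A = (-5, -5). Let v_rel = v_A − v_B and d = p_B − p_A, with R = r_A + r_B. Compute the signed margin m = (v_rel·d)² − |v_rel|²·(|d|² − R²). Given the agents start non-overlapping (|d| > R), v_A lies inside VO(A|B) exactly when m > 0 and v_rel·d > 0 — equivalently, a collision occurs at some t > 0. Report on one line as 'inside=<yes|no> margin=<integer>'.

d = (17, -15),  |d|² = 514;  R = 7+3 = 10,  c = 514−10² = 414
v_rel = (2, -8),  |v_rel|² = 68;  v_rel·d = (2)·(17) + (-8)·(-15) = 154
68·t² − 308·t + 414 = 0  ⇒  m = 154² − 68·414 = -4436
m = -4436 < 0,  v_rel·d = 154 > 0  ⇒  outside

inside=no margin=-4436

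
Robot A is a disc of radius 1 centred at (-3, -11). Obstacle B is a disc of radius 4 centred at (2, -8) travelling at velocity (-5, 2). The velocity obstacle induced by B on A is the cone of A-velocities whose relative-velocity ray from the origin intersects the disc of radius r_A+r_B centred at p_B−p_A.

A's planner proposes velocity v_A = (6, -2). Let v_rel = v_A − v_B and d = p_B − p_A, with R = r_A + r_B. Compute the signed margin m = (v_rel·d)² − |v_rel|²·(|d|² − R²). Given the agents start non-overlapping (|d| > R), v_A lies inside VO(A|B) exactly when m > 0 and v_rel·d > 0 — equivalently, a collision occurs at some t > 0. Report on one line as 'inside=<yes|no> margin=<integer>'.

d = (5, 3),  |d|² = 34;  R = 1+4 = 5,  c = 34−5² = 9
v_rel = (11, -4),  |v_rel|² = 137;  v_rel·d = (11)·(5) + (-4)·(3) = 43
137·t² − 86·t + 9 = 0  ⇒  m = 43² − 137·9 = 616
m = 616 > 0,  v_rel·d = 43 > 0  ⇒  inside

inside=yes margin=616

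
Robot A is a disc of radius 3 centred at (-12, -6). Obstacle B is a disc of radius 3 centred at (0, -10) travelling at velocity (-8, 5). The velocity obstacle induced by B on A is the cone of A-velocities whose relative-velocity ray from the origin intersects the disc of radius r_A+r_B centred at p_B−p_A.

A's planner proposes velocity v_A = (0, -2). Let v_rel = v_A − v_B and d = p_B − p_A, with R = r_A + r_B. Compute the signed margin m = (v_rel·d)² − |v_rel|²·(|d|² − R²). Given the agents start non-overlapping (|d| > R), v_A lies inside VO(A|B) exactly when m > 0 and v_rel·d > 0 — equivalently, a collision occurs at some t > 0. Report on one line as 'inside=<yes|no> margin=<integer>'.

d = (12, -4),  |d|² = 160;  R = 3+3 = 6,  c = 160−6² = 124
v_rel = (8, -7),  |v_rel|² = 113;  v_rel·d = (8)·(12) + (-7)·(-4) = 124
113·t² − 248·t + 124 = 0  ⇒  m = 124² − 113·124 = 1364
m = 1364 > 0,  v_rel·d = 124 > 0  ⇒  inside

inside=yes margin=1364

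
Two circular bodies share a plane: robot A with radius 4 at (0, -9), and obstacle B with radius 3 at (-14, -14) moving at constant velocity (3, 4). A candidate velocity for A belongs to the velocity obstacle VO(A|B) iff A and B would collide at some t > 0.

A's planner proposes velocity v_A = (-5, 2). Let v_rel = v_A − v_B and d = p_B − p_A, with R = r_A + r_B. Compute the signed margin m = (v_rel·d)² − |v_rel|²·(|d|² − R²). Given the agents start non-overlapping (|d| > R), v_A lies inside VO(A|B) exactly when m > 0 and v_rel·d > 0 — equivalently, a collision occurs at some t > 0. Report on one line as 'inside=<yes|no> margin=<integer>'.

d = (-14, -5),  |d|² = 221;  R = 4+3 = 7,  c = 221−7² = 172
v_rel = (-8, -2),  |v_rel|² = 68;  v_rel·d = (-8)·(-14) + (-2)·(-5) = 122
68·t² − 244·t + 172 = 0  ⇒  m = 122² − 68·172 = 3188
m = 3188 > 0,  v_rel·d = 122 > 0  ⇒  inside

inside=yes margin=3188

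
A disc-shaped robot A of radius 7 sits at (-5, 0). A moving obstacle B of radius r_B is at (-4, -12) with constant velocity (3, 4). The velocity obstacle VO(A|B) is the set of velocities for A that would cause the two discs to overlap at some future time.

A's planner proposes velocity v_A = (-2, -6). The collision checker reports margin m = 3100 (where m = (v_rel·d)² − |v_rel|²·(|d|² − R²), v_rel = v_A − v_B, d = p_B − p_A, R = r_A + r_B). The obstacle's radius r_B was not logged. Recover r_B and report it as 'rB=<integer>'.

m = 3100
d = (1, -12);  v_rel = (-5, -10),  |v_rel|² = 125
v_rel×d = (-5)·(-12) − (-10)·(1) = 70
since m = R²·125 − 70²:  R² = (4900 + 3100) / 125 = 64
R = √64 = 8  ⇒  r_B = 8 − 7 = 1

rB=1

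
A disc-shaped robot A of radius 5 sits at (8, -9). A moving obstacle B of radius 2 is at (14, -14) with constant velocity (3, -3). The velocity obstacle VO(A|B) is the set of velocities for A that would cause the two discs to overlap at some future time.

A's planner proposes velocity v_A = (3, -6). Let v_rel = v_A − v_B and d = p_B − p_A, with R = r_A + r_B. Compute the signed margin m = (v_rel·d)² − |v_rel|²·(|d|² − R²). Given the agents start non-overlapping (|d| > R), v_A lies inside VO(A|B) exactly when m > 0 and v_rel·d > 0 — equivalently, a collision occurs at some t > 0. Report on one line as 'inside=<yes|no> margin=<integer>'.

d = (6, -5),  |d|² = 61;  R = 5+2 = 7,  c = 61−7² = 12
v_rel = (0, -3),  |v_rel|² = 9;  v_rel·d = (0)·(6) + (-3)·(-5) = 15
9·t² − 30·t + 12 = 0  ⇒  m = 15² − 9·12 = 117
m = 117 > 0,  v_rel·d = 15 > 0  ⇒  inside

inside=yes margin=117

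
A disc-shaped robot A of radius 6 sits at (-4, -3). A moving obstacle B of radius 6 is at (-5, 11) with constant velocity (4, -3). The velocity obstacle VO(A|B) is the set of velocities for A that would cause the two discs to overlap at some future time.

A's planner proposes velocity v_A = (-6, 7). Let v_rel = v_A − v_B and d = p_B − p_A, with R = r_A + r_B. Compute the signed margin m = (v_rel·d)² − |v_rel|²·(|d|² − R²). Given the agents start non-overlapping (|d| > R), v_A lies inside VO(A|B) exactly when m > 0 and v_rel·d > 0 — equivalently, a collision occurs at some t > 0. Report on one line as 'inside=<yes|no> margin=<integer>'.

d = (-1, 14),  |d|² = 197;  R = 6+6 = 12,  c = 197−12² = 53
v_rel = (-10, 10),  |v_rel|² = 200;  v_rel·d = (-10)·(-1) + (10)·(14) = 150
200·t² − 300·t + 53 = 0  ⇒  m = 150² − 200·53 = 11900
m = 11900 > 0,  v_rel·d = 150 > 0  ⇒  inside

inside=yes margin=11900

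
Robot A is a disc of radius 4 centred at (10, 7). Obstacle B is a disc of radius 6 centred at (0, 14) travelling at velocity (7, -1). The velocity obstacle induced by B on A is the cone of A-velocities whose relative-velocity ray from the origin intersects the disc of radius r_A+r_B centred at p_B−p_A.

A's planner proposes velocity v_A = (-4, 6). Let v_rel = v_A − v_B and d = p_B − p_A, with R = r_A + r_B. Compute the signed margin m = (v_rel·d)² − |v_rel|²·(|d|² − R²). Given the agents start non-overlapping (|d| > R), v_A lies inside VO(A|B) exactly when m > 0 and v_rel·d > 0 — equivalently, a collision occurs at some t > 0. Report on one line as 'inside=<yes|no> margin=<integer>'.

d = (-10, 7),  |d|² = 149;  R = 4+6 = 10,  c = 149−10² = 49
v_rel = (-11, 7),  |v_rel|² = 170;  v_rel·d = (-11)·(-10) + (7)·(7) = 159
170·t² − 318·t + 49 = 0  ⇒  m = 159² − 170·49 = 16951
m = 16951 > 0,  v_rel·d = 159 > 0  ⇒  inside

inside=yes margin=16951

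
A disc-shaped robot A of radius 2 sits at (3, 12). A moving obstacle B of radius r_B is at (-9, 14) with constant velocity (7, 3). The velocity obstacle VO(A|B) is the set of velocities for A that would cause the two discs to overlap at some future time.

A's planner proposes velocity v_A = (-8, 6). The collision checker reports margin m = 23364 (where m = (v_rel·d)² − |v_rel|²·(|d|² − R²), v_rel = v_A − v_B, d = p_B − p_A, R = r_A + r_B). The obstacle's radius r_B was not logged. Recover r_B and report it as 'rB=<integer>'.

m = 23364
d = (-12, 2);  v_rel = (-15, 3),  |v_rel|² = 234
v_rel×d = (-15)·(2) − (3)·(-12) = 6
since m = R²·234 − 6²:  R² = (36 + 23364) / 234 = 100
R = √100 = 10  ⇒  r_B = 10 − 2 = 8

rB=8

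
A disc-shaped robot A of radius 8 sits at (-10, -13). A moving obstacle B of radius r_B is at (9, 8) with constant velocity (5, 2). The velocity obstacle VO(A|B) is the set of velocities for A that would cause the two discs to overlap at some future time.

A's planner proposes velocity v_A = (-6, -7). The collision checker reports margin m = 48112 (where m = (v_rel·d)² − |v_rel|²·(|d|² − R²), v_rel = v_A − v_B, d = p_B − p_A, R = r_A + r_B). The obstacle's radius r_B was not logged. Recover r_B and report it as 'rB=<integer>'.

m = 48112
d = (19, 21);  v_rel = (-11, -9),  |v_rel|² = 202
v_rel×d = (-11)·(21) − (-9)·(19) = -60
since m = R²·202 − (-60)²:  R² = (3600 + 48112) / 202 = 256
R = √256 = 16  ⇒  r_B = 16 − 8 = 8

rB=8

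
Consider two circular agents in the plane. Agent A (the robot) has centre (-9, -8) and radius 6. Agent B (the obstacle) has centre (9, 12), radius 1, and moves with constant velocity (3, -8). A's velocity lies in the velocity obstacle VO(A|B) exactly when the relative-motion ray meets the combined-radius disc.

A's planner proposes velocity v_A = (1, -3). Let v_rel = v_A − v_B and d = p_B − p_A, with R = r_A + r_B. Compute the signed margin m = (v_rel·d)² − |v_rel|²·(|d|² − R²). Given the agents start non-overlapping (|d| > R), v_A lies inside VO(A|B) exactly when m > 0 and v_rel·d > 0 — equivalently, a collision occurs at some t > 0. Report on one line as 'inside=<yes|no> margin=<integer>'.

d = (18, 20),  |d|² = 724;  R = 6+1 = 7,  c = 724−7² = 675
v_rel = (-2, 5),  |v_rel|² = 29;  v_rel·d = (-2)·(18) + (5)·(20) = 64
29·t² − 128·t + 675 = 0  ⇒  m = 64² − 29·675 = -15479
m = -15479 < 0,  v_rel·d = 64 > 0  ⇒  outside

inside=no margin=-15479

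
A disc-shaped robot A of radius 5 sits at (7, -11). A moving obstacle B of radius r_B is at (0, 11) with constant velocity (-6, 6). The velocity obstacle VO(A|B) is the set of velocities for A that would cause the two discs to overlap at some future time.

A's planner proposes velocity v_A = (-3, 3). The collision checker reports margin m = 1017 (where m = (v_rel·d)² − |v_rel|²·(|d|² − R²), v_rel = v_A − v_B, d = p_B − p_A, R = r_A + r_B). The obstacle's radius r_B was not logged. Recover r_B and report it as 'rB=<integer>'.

m = 1017
d = (-7, 22);  v_rel = (3, -3),  |v_rel|² = 18
v_rel×d = (3)·(22) − (-3)·(-7) = 45
since m = R²·18 − 45²:  R² = (2025 + 1017) / 18 = 169
R = √169 = 13  ⇒  r_B = 13 − 5 = 8

rB=8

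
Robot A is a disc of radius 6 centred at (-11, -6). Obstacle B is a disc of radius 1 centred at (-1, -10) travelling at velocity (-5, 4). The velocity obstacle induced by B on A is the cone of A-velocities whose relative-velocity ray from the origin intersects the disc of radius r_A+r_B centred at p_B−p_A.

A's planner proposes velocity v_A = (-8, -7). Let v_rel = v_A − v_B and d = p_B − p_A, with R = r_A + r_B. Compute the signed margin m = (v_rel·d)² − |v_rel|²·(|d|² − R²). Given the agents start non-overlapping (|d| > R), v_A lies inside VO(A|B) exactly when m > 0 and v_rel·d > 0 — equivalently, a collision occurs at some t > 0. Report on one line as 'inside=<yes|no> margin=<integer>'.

d = (10, -4),  |d|² = 116;  R = 6+1 = 7,  c = 116−7² = 67
v_rel = (-3, -11),  |v_rel|² = 130;  v_rel·d = (-3)·(10) + (-11)·(-4) = 14
130·t² − 28·t + 67 = 0  ⇒  m = 14² − 130·67 = -8514
m = -8514 < 0,  v_rel·d = 14 > 0  ⇒  outside

inside=no margin=-8514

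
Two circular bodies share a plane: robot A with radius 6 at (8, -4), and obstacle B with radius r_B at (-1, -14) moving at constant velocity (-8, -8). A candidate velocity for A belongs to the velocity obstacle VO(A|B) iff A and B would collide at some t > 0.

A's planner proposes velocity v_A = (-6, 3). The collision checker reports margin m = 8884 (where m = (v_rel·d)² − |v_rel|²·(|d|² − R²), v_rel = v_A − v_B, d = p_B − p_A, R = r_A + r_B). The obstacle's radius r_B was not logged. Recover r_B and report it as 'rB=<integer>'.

m = 8884
d = (-9, -10);  v_rel = (2, 11),  |v_rel|² = 125
v_rel×d = (2)·(-10) − (11)·(-9) = 79
since m = R²·125 − 79²:  R² = (6241 + 8884) / 125 = 121
R = √121 = 11  ⇒  r_B = 11 − 6 = 5

rB=5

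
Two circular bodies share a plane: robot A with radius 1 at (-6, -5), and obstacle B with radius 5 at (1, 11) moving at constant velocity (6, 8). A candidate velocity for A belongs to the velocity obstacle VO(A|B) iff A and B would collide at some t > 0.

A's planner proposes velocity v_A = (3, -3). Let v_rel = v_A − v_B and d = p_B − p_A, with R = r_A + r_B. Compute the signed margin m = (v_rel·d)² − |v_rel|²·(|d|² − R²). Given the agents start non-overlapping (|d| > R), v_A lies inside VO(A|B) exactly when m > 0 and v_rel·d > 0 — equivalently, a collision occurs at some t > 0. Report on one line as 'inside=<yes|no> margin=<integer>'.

d = (7, 16),  |d|² = 305;  R = 1+5 = 6,  c = 305−6² = 269
v_rel = (-3, -11),  |v_rel|² = 130;  v_rel·d = (-3)·(7) + (-11)·(16) = -197
130·t² + 394·t + 269 = 0  ⇒  m = (-197)² − 130·269 = 3839
m = 3839 > 0,  v_rel·d = -197 < 0  ⇒  outside

inside=no margin=3839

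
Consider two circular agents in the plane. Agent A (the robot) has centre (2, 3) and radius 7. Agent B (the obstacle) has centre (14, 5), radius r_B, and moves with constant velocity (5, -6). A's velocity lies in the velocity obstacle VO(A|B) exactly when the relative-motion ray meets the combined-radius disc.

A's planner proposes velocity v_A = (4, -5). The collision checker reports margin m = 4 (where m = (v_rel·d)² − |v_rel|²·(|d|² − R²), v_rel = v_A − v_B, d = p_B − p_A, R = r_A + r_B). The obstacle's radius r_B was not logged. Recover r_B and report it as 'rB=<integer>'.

m = 4
d = (12, 2);  v_rel = (-1, 1),  |v_rel|² = 2
v_rel×d = (-1)·(2) − (1)·(12) = -14
since m = R²·2 − (-14)²:  R² = (196 + 4) / 2 = 100
R = √100 = 10  ⇒  r_B = 10 − 7 = 3

rB=3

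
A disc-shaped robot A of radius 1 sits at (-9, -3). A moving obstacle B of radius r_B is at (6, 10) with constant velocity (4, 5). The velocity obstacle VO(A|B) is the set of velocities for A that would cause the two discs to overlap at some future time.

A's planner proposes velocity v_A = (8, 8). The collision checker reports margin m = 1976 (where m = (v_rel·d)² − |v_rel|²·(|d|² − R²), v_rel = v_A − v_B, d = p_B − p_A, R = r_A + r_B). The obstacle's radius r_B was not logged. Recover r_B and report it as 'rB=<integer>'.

m = 1976
d = (15, 13);  v_rel = (4, 3),  |v_rel|² = 25
v_rel×d = (4)·(13) − (3)·(15) = 7
since m = R²·25 − 7²:  R² = (49 + 1976) / 25 = 81
R = √81 = 9  ⇒  r_B = 9 − 1 = 8

rB=8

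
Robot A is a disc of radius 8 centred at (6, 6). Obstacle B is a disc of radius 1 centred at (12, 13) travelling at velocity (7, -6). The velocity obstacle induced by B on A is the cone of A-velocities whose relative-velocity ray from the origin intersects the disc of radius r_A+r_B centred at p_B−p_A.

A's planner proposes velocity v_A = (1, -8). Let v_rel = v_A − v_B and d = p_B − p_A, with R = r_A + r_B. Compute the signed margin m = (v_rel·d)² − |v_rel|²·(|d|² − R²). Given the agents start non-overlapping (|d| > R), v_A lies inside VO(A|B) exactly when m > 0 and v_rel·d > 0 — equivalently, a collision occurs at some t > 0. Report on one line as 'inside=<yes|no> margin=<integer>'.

d = (6, 7),  |d|² = 85;  R = 8+1 = 9,  c = 85−9² = 4
v_rel = (-6, -2),  |v_rel|² = 40;  v_rel·d = (-6)·(6) + (-2)·(7) = -50
40·t² + 100·t + 4 = 0  ⇒  m = (-50)² − 40·4 = 2340
m = 2340 > 0,  v_rel·d = -50 < 0  ⇒  outside

inside=no margin=2340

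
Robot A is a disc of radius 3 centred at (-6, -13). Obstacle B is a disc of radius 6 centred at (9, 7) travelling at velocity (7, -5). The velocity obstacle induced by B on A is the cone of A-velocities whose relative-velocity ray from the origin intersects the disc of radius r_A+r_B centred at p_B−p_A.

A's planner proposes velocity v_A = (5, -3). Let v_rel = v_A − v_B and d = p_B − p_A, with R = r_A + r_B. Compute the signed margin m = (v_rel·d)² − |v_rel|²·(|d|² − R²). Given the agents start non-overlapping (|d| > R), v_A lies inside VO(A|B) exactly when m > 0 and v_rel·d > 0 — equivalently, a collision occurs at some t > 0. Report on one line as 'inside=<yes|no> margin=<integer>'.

d = (15, 20),  |d|² = 625;  R = 3+6 = 9,  c = 625−9² = 544
v_rel = (-2, 2),  |v_rel|² = 8;  v_rel·d = (-2)·(15) + (2)·(20) = 10
8·t² − 20·t + 544 = 0  ⇒  m = 10² − 8·544 = -4252
m = -4252 < 0,  v_rel·d = 10 > 0  ⇒  outside

inside=no margin=-4252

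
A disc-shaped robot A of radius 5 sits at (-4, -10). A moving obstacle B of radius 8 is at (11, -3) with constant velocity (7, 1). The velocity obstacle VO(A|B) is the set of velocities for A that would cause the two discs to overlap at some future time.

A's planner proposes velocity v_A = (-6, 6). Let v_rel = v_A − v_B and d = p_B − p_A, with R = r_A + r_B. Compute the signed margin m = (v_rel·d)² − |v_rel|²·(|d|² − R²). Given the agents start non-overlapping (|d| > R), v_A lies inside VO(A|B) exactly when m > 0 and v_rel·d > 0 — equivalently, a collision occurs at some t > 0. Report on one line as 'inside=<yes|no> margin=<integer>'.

d = (15, 7),  |d|² = 274;  R = 5+8 = 13,  c = 274−13² = 105
v_rel = (-13, 5),  |v_rel|² = 194;  v_rel·d = (-13)·(15) + (5)·(7) = -160
194·t² + 320·t + 105 = 0  ⇒  m = (-160)² − 194·105 = 5230
m = 5230 > 0,  v_rel·d = -160 < 0  ⇒  outside

inside=no margin=5230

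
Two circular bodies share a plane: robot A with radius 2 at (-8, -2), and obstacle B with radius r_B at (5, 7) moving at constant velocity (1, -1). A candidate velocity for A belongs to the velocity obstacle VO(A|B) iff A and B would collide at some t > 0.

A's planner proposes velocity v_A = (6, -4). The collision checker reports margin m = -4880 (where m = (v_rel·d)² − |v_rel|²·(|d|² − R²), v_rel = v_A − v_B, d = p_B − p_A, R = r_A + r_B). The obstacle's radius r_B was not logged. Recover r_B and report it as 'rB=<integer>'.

m = -4880
d = (13, 9);  v_rel = (5, -3),  |v_rel|² = 34
v_rel×d = (5)·(9) − (-3)·(13) = 84
since m = R²·34 − 84²:  R² = (7056 + -4880) / 34 = 64
R = √64 = 8  ⇒  r_B = 8 − 2 = 6

rB=6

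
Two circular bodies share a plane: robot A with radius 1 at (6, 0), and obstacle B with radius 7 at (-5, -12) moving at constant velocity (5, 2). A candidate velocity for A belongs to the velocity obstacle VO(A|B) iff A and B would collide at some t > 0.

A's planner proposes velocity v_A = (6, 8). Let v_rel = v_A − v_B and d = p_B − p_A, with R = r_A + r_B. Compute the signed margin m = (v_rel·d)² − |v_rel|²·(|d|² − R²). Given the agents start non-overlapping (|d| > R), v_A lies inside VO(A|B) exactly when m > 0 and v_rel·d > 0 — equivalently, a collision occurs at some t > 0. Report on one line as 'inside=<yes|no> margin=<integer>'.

d = (-11, -12),  |d|² = 265;  R = 1+7 = 8,  c = 265−8² = 201
v_rel = (1, 6),  |v_rel|² = 37;  v_rel·d = (1)·(-11) + (6)·(-12) = -83
37·t² + 166·t + 201 = 0  ⇒  m = (-83)² − 37·201 = -548
m = -548 < 0,  v_rel·d = -83 < 0  ⇒  outside

inside=no margin=-548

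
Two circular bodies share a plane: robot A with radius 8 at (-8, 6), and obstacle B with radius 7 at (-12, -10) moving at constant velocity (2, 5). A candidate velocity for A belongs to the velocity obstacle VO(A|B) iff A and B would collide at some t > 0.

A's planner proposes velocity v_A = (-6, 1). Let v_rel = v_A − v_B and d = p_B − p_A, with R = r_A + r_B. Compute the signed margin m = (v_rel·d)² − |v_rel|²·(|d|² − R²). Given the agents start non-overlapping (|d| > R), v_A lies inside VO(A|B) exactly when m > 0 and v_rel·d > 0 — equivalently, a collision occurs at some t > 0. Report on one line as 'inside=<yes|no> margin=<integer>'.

d = (-4, -16),  |d|² = 272;  R = 8+7 = 15,  c = 272−15² = 47
v_rel = (-8, -4),  |v_rel|² = 80;  v_rel·d = (-8)·(-4) + (-4)·(-16) = 96
80·t² − 192·t + 47 = 0  ⇒  m = 96² − 80·47 = 5456
m = 5456 > 0,  v_rel·d = 96 > 0  ⇒  inside

inside=yes margin=5456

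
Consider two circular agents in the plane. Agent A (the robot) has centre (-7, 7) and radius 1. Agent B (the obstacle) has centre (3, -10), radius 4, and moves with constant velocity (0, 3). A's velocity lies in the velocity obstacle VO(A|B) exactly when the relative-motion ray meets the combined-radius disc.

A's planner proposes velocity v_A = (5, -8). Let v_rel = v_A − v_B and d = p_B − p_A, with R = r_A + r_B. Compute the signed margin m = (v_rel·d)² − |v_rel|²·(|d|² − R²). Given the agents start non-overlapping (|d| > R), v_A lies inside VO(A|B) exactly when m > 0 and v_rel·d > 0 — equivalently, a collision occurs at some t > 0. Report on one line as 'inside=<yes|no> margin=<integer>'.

d = (10, -17),  |d|² = 389;  R = 1+4 = 5,  c = 389−5² = 364
v_rel = (5, -11),  |v_rel|² = 146;  v_rel·d = (5)·(10) + (-11)·(-17) = 237
146·t² − 474·t + 364 = 0  ⇒  m = 237² − 146·364 = 3025
m = 3025 > 0,  v_rel·d = 237 > 0  ⇒  inside

inside=yes margin=3025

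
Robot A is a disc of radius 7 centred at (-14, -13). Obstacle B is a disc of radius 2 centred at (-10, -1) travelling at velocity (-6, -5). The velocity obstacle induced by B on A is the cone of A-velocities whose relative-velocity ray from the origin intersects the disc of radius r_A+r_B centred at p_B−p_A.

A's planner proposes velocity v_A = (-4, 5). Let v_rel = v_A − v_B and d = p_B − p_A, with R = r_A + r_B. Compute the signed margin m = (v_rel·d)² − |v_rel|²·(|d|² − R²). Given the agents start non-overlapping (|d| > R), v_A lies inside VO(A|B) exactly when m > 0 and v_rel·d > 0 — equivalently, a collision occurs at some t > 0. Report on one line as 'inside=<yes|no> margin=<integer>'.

d = (4, 12),  |d|² = 160;  R = 7+2 = 9,  c = 160−9² = 79
v_rel = (2, 10),  |v_rel|² = 104;  v_rel·d = (2)·(4) + (10)·(12) = 128
104·t² − 256·t + 79 = 0  ⇒  m = 128² − 104·79 = 8168
m = 8168 > 0,  v_rel·d = 128 > 0  ⇒  inside

inside=yes margin=8168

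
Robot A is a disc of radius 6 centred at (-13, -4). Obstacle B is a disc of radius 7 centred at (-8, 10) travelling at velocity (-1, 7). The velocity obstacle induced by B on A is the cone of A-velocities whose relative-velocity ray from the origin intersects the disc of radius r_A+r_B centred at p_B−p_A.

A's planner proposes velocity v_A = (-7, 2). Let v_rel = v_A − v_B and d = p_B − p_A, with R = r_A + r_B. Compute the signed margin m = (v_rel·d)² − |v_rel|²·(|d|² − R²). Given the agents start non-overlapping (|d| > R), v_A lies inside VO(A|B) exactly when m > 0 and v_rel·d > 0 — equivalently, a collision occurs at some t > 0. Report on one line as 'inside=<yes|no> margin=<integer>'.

d = (5, 14),  |d|² = 221;  R = 6+7 = 13,  c = 221−13² = 52
v_rel = (-6, -5),  |v_rel|² = 61;  v_rel·d = (-6)·(5) + (-5)·(14) = -100
61·t² + 200·t + 52 = 0  ⇒  m = (-100)² − 61·52 = 6828
m = 6828 > 0,  v_rel·d = -100 < 0  ⇒  outside

inside=no margin=6828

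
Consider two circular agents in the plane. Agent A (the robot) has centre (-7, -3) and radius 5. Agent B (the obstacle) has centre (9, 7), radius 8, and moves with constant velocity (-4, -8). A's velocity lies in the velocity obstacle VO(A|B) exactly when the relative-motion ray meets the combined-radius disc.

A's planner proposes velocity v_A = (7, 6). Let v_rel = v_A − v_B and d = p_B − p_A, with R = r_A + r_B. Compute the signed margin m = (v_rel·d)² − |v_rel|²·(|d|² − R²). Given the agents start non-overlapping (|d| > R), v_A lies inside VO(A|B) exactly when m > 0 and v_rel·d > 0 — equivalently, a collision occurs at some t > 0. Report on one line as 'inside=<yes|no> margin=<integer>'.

d = (16, 10),  |d|² = 356;  R = 5+8 = 13,  c = 356−13² = 187
v_rel = (11, 14),  |v_rel|² = 317;  v_rel·d = (11)·(16) + (14)·(10) = 316
317·t² − 632·t + 187 = 0  ⇒  m = 316² − 317·187 = 40577
m = 40577 > 0,  v_rel·d = 316 > 0  ⇒  inside

inside=yes margin=40577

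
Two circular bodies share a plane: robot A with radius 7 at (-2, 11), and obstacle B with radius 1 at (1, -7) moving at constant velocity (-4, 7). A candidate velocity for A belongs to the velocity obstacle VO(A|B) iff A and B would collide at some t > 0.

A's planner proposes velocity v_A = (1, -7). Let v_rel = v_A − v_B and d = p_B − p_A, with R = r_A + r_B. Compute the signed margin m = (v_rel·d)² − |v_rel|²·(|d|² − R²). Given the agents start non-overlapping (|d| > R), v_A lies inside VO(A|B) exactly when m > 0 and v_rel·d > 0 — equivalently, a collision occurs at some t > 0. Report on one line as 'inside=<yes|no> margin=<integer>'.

d = (3, -18),  |d|² = 333;  R = 7+1 = 8,  c = 333−8² = 269
v_rel = (5, -14),  |v_rel|² = 221;  v_rel·d = (5)·(3) + (-14)·(-18) = 267
221·t² − 534·t + 269 = 0  ⇒  m = 267² − 221·269 = 11840
m = 11840 > 0,  v_rel·d = 267 > 0  ⇒  inside

inside=yes margin=11840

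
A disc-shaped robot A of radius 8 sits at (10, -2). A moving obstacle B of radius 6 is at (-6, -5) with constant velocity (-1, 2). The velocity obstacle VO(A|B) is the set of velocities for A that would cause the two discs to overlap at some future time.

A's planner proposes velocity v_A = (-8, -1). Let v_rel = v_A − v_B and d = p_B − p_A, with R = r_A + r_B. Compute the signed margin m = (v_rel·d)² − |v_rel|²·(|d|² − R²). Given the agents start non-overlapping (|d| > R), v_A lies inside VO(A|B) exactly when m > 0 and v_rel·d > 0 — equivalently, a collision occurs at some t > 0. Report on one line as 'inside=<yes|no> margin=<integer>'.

d = (-16, -3),  |d|² = 265;  R = 8+6 = 14,  c = 265−14² = 69
v_rel = (-7, -3),  |v_rel|² = 58;  v_rel·d = (-7)·(-16) + (-3)·(-3) = 121
58·t² − 242·t + 69 = 0  ⇒  m = 121² − 58·69 = 10639
m = 10639 > 0,  v_rel·d = 121 > 0  ⇒  inside

inside=yes margin=10639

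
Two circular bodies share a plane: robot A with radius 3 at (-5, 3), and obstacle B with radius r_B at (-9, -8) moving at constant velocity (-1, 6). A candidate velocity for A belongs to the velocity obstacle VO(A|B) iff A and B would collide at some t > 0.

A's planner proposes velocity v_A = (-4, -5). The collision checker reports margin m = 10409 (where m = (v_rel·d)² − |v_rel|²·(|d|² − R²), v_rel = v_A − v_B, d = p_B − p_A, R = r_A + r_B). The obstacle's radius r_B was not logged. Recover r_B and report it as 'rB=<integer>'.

m = 10409
d = (-4, -11);  v_rel = (-3, -11),  |v_rel|² = 130
v_rel×d = (-3)·(-11) − (-11)·(-4) = -11
since m = R²·130 − (-11)²:  R² = (121 + 10409) / 130 = 81
R = √81 = 9  ⇒  r_B = 9 − 3 = 6

rB=6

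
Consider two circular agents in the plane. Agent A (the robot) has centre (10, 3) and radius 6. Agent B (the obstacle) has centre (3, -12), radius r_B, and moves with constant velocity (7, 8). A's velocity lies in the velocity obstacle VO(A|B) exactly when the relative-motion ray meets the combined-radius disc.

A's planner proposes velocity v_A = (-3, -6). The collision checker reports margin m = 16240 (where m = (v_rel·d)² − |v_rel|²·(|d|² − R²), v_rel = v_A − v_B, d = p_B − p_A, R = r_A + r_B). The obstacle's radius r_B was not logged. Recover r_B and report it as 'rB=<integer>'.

m = 16240
d = (-7, -15);  v_rel = (-10, -14),  |v_rel|² = 296
v_rel×d = (-10)·(-15) − (-14)·(-7) = 52
since m = R²·296 − 52²:  R² = (2704 + 16240) / 296 = 64
R = √64 = 8  ⇒  r_B = 8 − 6 = 2

rB=2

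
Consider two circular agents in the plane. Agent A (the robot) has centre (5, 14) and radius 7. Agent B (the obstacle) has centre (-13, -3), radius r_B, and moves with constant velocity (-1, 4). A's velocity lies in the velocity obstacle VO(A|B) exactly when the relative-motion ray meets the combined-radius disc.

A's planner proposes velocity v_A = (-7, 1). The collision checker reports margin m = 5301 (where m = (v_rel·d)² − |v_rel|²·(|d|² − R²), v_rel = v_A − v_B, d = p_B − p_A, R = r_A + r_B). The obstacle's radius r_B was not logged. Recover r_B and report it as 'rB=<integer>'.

m = 5301
d = (-18, -17);  v_rel = (-6, -3),  |v_rel|² = 45
v_rel×d = (-6)·(-17) − (-3)·(-18) = 48
since m = R²·45 − 48²:  R² = (2304 + 5301) / 45 = 169
R = √169 = 13  ⇒  r_B = 13 − 7 = 6

rB=6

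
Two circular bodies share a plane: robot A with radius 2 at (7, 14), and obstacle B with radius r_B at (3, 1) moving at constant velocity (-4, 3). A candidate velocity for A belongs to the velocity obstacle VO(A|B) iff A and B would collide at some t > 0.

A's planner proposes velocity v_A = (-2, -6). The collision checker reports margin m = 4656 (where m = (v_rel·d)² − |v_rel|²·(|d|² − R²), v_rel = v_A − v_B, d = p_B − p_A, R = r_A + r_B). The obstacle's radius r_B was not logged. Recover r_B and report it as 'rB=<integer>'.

m = 4656
d = (-4, -13);  v_rel = (2, -9),  |v_rel|² = 85
v_rel×d = (2)·(-13) − (-9)·(-4) = -62
since m = R²·85 − (-62)²:  R² = (3844 + 4656) / 85 = 100
R = √100 = 10  ⇒  r_B = 10 − 2 = 8

rB=8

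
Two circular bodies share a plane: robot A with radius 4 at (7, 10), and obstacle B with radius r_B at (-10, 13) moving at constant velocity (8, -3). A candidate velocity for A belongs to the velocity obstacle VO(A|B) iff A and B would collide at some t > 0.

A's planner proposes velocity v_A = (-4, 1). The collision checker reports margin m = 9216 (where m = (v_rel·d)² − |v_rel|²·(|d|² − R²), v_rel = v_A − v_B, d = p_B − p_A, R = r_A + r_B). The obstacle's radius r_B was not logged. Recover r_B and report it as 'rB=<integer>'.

m = 9216
d = (-17, 3);  v_rel = (-12, 4),  |v_rel|² = 160
v_rel×d = (-12)·(3) − (4)·(-17) = 32
since m = R²·160 − 32²:  R² = (1024 + 9216) / 160 = 64
R = √64 = 8  ⇒  r_B = 8 − 4 = 4

rB=4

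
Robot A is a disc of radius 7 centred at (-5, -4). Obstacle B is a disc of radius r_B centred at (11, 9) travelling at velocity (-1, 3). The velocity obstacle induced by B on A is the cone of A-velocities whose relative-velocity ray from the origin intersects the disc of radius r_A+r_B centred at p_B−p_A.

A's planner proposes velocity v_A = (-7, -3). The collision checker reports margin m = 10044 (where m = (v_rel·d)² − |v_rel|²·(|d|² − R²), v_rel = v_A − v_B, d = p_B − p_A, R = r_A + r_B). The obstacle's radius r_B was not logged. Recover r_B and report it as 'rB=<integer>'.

m = 10044
d = (16, 13);  v_rel = (-6, -6),  |v_rel|² = 72
v_rel×d = (-6)·(13) − (-6)·(16) = 18
since m = R²·72 − 18²:  R² = (324 + 10044) / 72 = 144
R = √144 = 12  ⇒  r_B = 12 − 7 = 5

rB=5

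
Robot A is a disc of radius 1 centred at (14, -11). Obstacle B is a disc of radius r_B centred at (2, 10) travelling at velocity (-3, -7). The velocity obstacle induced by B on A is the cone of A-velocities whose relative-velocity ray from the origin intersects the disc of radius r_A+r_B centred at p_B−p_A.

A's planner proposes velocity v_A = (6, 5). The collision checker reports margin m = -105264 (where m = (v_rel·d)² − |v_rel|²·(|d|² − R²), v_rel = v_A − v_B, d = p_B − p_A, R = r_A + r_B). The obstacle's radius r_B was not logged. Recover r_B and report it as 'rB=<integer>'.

m = -105264
d = (-12, 21);  v_rel = (9, 12),  |v_rel|² = 225
v_rel×d = (9)·(21) − (12)·(-12) = 333
since m = R²·225 − 333²:  R² = (110889 + -105264) / 225 = 25
R = √25 = 5  ⇒  r_B = 5 − 1 = 4

rB=4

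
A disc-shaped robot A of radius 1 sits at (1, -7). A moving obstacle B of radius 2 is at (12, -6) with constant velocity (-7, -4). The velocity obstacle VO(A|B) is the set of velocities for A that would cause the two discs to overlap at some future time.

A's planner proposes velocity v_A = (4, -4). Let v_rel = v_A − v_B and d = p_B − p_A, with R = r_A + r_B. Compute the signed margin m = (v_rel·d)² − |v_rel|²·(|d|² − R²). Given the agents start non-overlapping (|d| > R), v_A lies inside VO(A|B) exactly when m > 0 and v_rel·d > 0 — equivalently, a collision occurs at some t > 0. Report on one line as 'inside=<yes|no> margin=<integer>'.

d = (11, 1),  |d|² = 122;  R = 1+2 = 3,  c = 122−3² = 113
v_rel = (11, 0),  |v_rel|² = 121;  v_rel·d = (11)·(11) + (0)·(1) = 121
121·t² − 242·t + 113 = 0  ⇒  m = 121² − 121·113 = 968
m = 968 > 0,  v_rel·d = 121 > 0  ⇒  inside

inside=yes margin=968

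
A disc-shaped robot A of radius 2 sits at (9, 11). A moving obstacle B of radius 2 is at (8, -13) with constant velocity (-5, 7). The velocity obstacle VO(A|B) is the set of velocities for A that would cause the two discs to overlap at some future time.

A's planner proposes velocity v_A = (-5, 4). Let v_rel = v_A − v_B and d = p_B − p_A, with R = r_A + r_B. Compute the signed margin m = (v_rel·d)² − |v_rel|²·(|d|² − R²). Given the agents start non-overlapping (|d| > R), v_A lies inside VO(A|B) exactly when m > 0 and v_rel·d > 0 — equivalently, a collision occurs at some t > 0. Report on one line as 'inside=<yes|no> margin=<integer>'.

d = (-1, -24),  |d|² = 577;  R = 2+2 = 4,  c = 577−4² = 561
v_rel = (0, -3),  |v_rel|² = 9;  v_rel·d = (0)·(-1) + (-3)·(-24) = 72
9·t² − 144·t + 561 = 0  ⇒  m = 72² − 9·561 = 135
m = 135 > 0,  v_rel·d = 72 > 0  ⇒  inside

inside=yes margin=135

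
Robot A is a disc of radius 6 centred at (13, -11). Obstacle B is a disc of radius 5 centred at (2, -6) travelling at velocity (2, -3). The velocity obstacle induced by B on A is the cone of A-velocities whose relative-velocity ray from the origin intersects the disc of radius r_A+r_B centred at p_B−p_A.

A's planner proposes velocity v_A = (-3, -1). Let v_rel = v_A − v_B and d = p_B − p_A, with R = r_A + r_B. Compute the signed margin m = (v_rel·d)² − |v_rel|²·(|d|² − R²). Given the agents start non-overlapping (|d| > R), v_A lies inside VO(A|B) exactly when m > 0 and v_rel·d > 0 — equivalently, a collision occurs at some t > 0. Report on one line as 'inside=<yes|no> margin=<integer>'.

d = (-11, 5),  |d|² = 146;  R = 6+5 = 11,  c = 146−11² = 25
v_rel = (-5, 2),  |v_rel|² = 29;  v_rel·d = (-5)·(-11) + (2)·(5) = 65
29·t² − 130·t + 25 = 0  ⇒  m = 65² − 29·25 = 3500
m = 3500 > 0,  v_rel·d = 65 > 0  ⇒  inside

inside=yes margin=3500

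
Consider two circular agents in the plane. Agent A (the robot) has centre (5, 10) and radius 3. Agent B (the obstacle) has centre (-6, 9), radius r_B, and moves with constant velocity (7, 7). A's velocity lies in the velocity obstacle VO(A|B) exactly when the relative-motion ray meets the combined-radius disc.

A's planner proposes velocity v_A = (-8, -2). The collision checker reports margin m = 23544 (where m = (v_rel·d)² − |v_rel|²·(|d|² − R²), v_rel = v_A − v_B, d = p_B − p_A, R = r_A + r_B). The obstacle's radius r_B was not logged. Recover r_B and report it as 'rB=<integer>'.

m = 23544
d = (-11, -1);  v_rel = (-15, -9),  |v_rel|² = 306
v_rel×d = (-15)·(-1) − (-9)·(-11) = -84
since m = R²·306 − (-84)²:  R² = (7056 + 23544) / 306 = 100
R = √100 = 10  ⇒  r_B = 10 − 3 = 7

rB=7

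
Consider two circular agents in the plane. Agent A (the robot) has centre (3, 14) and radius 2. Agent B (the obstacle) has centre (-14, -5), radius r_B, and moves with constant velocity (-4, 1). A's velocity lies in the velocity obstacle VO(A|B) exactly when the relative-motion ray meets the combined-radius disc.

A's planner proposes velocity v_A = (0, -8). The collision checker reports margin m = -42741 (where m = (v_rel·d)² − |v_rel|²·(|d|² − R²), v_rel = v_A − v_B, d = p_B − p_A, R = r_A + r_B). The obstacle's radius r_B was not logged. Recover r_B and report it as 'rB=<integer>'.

m = -42741
d = (-17, -19);  v_rel = (4, -9),  |v_rel|² = 97
v_rel×d = (4)·(-19) − (-9)·(-17) = -229
since m = R²·97 − (-229)²:  R² = (52441 + -42741) / 97 = 100
R = √100 = 10  ⇒  r_B = 10 − 2 = 8

rB=8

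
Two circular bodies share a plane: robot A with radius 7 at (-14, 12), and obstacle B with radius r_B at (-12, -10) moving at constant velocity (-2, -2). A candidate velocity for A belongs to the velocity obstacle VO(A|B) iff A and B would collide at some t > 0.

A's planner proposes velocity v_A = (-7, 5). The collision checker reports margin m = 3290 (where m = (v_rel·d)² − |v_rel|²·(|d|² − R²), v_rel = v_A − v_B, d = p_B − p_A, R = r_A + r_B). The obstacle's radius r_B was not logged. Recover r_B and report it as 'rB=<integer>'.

m = 3290
d = (2, -22);  v_rel = (-5, 7),  |v_rel|² = 74
v_rel×d = (-5)·(-22) − (7)·(2) = 96
since m = R²·74 − 96²:  R² = (9216 + 3290) / 74 = 169
R = √169 = 13  ⇒  r_B = 13 − 7 = 6

rB=6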